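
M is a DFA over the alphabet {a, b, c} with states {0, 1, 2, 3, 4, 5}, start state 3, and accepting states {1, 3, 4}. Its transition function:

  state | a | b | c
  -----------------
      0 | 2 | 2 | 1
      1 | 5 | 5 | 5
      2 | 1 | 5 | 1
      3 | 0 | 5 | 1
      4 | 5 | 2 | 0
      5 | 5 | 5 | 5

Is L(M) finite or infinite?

finite

The useful states (reachable from 3 and able to reach an accepting state) are {0, 1, 2, 3}.
Restricted to these states the transition graph has no cycle, so every accepting path has bounded length and L is finite.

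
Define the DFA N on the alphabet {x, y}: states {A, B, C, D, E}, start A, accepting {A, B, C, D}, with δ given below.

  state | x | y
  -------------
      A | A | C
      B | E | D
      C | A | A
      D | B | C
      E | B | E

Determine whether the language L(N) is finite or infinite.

infinite

State A is reachable from the start and can reach an accepting state, and it lies on the cycle A → A.
Traversing that cycle any number of times yields accepted strings of unbounded length, so the language is infinite.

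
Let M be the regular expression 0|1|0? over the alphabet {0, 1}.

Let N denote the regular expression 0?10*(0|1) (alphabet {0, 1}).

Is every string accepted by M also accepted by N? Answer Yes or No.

The empty string ε is in L(M) but not in L(N).
So L(M) ⊄ L(N).

No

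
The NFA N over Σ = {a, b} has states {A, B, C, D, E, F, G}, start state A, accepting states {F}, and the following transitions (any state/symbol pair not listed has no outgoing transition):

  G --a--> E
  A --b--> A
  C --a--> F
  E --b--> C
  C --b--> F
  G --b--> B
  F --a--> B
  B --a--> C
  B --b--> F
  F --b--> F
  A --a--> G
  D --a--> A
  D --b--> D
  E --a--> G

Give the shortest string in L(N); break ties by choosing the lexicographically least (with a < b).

A breadth-first search from A reaches an accepting state first via the path A → G → B → F on input abb.
No string of length < 3 is accepted (BFS exhausts all shorter strings without reaching an accepting state), and abb is the lexicographically least accepting string of length 3.

abb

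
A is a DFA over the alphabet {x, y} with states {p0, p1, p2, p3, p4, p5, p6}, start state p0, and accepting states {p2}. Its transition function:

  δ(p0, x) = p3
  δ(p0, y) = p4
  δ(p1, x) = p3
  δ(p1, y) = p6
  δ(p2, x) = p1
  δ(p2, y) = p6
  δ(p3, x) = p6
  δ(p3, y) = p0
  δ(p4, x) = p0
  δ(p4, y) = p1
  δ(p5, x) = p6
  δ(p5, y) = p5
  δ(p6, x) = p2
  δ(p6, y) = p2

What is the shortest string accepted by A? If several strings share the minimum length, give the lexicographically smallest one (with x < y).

xxx

A breadth-first search from p0 reaches an accepting state first via the path p0 → p3 → p6 → p2 on input xxx.
No string of length < 3 is accepted (BFS exhausts all shorter strings without reaching an accepting state), and xxx is the lexicographically least accepting string of length 3.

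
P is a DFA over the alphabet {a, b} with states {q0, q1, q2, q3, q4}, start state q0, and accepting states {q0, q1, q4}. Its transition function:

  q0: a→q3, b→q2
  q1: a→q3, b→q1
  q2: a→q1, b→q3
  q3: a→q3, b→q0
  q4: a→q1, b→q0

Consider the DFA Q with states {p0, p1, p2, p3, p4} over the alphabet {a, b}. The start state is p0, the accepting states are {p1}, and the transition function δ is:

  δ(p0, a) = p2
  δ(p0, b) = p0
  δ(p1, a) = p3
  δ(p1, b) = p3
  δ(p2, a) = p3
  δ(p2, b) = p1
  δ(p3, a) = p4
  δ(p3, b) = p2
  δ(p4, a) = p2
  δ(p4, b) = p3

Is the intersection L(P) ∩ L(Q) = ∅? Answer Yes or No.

The string ab is accepted by both P and Q.
Hence L(P) ∩ L(Q) ≠ ∅.

No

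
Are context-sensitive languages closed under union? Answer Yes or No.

Yes

A linear-bounded automaton can nondeterministically choose to simulate the LBA for L₁ or the LBA for L₂; equivalently, with disjoint nonterminals, S → S₁ | S₂ added to two noncontracting grammars is still noncontracting.
So the context-sensitive languages are closed under union.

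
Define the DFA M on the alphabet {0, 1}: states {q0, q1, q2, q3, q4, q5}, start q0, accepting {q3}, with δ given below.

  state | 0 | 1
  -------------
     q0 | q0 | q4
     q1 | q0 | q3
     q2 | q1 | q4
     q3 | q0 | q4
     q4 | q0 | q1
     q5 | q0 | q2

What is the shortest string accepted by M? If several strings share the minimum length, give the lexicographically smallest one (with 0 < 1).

A breadth-first search from q0 reaches an accepting state first via the path q0 → q4 → q1 → q3 on input 111.
No string of length < 3 is accepted (BFS exhausts all shorter strings without reaching an accepting state), and 111 is the lexicographically least accepting string of length 3.

111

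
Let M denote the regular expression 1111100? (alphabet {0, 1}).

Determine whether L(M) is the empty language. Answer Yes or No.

No

The string 111110 matches the expression, so it belongs to L(M).
Since L(M) contains at least one string, it is not empty.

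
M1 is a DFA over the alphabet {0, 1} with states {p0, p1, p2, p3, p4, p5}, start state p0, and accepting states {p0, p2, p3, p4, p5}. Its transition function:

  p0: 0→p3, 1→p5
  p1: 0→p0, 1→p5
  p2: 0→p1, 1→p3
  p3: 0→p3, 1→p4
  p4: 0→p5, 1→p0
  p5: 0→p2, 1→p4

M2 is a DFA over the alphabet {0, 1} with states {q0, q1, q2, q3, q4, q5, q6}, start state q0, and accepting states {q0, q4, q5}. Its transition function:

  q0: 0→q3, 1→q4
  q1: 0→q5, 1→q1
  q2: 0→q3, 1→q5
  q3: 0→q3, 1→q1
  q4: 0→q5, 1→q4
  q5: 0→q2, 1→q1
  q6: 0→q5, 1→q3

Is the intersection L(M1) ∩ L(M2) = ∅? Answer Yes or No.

No

The empty string ε is accepted by both M1 and M2.
Hence L(M1) ∩ L(M2) ≠ ∅.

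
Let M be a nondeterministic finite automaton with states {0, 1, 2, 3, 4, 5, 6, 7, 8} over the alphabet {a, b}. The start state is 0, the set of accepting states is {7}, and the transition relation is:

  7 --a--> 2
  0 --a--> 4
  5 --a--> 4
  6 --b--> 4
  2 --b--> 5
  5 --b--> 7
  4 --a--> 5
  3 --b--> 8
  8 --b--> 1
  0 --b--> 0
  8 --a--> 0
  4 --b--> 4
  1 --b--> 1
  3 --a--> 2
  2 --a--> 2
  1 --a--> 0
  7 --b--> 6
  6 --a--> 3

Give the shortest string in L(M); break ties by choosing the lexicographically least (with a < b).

A breadth-first search from 0 reaches an accepting state first via the path 0 → 4 → 5 → 7 on input aab.
No string of length < 3 is accepted (BFS exhausts all shorter strings without reaching an accepting state), and aab is the lexicographically least accepting string of length 3.

aab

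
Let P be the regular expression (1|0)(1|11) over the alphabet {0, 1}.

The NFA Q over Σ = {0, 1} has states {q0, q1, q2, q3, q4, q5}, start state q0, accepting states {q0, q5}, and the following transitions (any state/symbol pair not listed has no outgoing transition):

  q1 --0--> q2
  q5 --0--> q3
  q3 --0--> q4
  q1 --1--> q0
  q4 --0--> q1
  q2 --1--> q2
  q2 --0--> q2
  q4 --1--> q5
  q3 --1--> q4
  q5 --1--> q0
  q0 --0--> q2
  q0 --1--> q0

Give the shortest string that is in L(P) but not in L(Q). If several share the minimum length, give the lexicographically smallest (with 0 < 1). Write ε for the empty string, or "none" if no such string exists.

01

The string 01 is accepted by P but not by Q.
No shorter string lies in the difference, and 01 is the lexicographically first length-2 string in L(P) \ L(Q).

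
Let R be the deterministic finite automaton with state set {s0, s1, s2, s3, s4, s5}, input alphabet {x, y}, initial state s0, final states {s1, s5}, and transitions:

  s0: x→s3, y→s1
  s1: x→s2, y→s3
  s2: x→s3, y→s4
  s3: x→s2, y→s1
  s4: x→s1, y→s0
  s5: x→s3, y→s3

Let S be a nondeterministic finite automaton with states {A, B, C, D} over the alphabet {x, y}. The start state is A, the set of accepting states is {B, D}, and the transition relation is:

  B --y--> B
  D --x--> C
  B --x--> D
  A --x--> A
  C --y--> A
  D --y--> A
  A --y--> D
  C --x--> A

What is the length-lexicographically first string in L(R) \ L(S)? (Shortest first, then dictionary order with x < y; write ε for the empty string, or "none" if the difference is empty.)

The string xxyx is accepted by R but not by S.
No shorter string lies in the difference, and xxyx is the lexicographically first length-4 string in L(R) \ L(S).

xxyx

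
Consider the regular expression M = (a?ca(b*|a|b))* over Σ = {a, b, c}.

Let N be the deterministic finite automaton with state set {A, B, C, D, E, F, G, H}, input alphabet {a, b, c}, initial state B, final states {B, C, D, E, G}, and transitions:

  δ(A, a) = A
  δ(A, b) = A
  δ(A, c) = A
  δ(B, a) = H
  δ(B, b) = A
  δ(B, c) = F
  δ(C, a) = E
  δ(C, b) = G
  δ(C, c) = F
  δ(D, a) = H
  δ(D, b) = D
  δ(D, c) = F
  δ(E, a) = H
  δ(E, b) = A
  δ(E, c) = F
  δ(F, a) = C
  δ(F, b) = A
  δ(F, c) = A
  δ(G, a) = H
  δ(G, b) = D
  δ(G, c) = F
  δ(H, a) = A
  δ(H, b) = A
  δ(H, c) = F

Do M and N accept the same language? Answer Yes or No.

Converting the expression M to a DFA (subset construction, then merging equivalent states) gives the minimal DFA with states {m0, m1, m2, m3, m4, m5}, start state m0, accepting states {m0, m4, m5} and transitions m0: a→m1, b→m2, c→m3; m1: a→m2, b→m2, c→m3; m2: a→m2, b→m2, c→m2; m3: a→m4, b→m2, c→m2; m4: a→m0, b→m5, c→m3; m5: a→m1, b→m5, c→m3.
Exploring the product automaton M × N from the start pair (m0, B), following both machines on each input symbol, reaches 8 state pairs: (m0, B), (m1, H), (m2, A), (m3, F), (m4, C), (m0, E), (m5, G), (m5, D).
M accepts in {m0, m4, m5} and N accepts in {B, C, D, E, G}. In every reachable pair the two components are either both accepting — (m0, B), (m4, C), (m0, E), (m5, G), (m5, D) — or both non-accepting, so no string is accepted by exactly one of the machines: L(M) \ L(N) and L(N) \ L(M) are both empty.
Hence every string is accepted by M iff it is accepted by N, and the two languages coincide.

Yes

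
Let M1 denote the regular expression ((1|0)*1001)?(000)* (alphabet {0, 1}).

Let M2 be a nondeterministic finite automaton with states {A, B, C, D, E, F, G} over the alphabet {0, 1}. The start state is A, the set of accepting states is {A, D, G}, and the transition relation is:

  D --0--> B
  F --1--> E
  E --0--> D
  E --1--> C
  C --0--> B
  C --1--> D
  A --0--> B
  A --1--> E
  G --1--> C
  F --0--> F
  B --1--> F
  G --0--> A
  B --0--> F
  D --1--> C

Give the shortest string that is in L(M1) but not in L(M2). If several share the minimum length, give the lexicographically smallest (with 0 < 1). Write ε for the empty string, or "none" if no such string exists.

000

The string 000 is accepted by M1 but not by M2.
No shorter string lies in the difference, and 000 is the lexicographically first length-3 string in L(M1) \ L(M2).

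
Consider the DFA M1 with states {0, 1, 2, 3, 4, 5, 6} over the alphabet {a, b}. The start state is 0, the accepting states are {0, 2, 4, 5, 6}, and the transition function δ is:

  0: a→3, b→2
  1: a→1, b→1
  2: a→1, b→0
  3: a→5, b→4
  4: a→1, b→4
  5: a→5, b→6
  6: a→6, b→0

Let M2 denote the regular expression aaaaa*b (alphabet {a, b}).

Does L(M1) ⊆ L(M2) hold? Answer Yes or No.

No

The empty string ε is in L(M1) but not in L(M2).
So L(M1) ⊄ L(M2).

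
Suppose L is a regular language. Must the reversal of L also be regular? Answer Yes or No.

Yes

Reverse every transition of an NFA for L, make the old start state the unique accepting state, and add a fresh start state with ε-moves to the old accepting states; this NFA accepts Lᴿ.
So the regular languages are closed under reversal.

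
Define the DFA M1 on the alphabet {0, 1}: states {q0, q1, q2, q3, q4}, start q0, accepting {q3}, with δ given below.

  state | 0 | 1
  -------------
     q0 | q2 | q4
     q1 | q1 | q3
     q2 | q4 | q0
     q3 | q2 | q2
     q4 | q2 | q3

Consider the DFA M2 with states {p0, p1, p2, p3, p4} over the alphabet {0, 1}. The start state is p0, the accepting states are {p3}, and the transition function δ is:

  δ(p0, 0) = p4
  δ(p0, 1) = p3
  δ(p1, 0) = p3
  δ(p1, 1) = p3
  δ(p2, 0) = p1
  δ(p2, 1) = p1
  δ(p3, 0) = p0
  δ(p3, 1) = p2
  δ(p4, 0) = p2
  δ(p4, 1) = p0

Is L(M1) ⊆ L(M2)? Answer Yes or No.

No

The string 11 is in L(M1) but not in L(M2).
So L(M1) ⊄ L(M2).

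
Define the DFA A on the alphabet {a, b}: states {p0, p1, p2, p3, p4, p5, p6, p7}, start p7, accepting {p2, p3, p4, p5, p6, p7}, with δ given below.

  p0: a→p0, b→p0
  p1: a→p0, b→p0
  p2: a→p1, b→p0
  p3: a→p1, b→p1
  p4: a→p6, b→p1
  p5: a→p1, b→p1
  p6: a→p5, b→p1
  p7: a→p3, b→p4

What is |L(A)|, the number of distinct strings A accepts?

The useful subgraph on states {p3, p4, p5, p6, p7} is acyclic, so L(A) is finite; the longest accepting path visits 4 useful states, giving maximum string length 3.
Counting accepting paths from p7 by length: 1 of length 0, 2 of length 1, 1 of length 2, 1 of length 3. Total 5.

5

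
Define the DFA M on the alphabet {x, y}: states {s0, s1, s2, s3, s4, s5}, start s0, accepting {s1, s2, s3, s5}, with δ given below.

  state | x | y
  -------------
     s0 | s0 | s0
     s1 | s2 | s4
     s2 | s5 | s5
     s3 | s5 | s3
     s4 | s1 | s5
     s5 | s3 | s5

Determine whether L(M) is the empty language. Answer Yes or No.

The states reachable from the start state are {s0}.
None of the accepting states {s1, s2, s3, s5} is reachable, so no string is accepted and L(M) = ∅.

Yes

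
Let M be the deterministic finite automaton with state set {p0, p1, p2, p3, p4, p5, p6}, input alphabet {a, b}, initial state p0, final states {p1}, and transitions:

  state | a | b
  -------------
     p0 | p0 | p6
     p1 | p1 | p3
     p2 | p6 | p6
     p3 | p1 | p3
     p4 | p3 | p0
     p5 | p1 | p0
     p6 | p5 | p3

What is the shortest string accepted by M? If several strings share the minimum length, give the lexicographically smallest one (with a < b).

A breadth-first search from p0 reaches an accepting state first via the path p0 → p6 → p5 → p1 on input baa.
No string of length < 3 is accepted (BFS exhausts all shorter strings without reaching an accepting state), and baa is the lexicographically least accepting string of length 3.

baa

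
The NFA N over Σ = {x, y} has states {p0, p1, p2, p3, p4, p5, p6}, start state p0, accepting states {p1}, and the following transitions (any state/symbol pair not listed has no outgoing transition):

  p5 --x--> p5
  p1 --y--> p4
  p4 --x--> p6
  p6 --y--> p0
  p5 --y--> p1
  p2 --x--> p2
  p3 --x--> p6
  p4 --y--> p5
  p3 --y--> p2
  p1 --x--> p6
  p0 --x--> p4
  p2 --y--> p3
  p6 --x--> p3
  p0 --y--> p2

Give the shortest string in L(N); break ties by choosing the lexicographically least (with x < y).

A breadth-first search from p0 reaches an accepting state first via the path p0 → p4 → p5 → p1 on input xyy.
No string of length < 3 is accepted (BFS exhausts all shorter strings without reaching an accepting state), and xyy is the lexicographically least accepting string of length 3.

xyy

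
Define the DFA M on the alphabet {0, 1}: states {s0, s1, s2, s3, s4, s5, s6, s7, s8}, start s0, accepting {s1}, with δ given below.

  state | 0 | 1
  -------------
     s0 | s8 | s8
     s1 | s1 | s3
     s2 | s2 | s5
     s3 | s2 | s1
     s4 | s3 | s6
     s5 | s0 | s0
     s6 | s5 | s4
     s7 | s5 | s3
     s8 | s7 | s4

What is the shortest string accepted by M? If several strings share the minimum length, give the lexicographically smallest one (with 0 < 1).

0011

A breadth-first search from s0 reaches an accepting state first via the path s0 → s8 → s7 → s3 → s1 on input 0011.
No string of length < 4 is accepted (BFS exhausts all shorter strings without reaching an accepting state), and 0011 is the lexicographically least accepting string of length 4.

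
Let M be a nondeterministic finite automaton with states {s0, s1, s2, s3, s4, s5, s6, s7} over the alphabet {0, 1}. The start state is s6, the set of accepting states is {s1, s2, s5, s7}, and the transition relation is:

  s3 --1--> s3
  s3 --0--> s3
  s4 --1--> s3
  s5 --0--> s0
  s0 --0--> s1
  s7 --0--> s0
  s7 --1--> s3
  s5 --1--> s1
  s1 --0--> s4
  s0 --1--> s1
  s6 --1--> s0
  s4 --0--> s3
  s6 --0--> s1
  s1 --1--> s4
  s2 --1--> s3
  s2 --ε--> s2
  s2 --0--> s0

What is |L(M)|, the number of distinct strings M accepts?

3

The useful subgraph on states {s0, s1, s6} is acyclic, so L(M) is finite; the longest accepting path visits 3 useful states, giving maximum string length 2.
Counting accepting paths from s6 by length: 1 of length 1, 2 of length 2. Total 3.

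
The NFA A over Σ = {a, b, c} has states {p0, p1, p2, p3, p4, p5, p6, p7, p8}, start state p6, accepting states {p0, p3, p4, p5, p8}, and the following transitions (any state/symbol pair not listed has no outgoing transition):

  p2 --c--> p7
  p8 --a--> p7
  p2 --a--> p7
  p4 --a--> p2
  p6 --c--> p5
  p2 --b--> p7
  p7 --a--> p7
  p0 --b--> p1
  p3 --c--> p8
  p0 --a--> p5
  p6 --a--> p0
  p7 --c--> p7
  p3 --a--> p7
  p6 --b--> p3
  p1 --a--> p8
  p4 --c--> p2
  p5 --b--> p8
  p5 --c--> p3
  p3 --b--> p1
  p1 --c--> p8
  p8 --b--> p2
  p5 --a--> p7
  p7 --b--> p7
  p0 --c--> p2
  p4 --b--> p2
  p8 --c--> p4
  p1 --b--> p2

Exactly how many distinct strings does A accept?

The useful subgraph on states {p0, p1, p3, p4, p5, p6, p8} is acyclic, so L(A) is finite; the longest accepting path visits 7 useful states, giving maximum string length 6.
Counting accepting paths from p6 by length: 3 of length 1, 4 of length 2, 9 of length 3, 9 of length 4, 5 of length 5, 2 of length 6. Total 32.

32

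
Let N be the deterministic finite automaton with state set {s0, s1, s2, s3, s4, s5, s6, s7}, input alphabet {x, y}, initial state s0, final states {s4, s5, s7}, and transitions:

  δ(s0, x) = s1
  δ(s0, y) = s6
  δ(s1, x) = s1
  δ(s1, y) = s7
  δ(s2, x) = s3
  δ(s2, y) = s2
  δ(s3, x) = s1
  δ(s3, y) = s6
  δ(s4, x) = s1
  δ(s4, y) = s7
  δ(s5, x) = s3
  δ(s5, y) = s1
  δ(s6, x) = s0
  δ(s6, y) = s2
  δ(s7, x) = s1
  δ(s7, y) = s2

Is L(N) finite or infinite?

infinite

State s1 is reachable from the start and can reach an accepting state, and it lies on the cycle s1 → s1.
Traversing that cycle any number of times yields accepted strings of unbounded length, so the language is infinite.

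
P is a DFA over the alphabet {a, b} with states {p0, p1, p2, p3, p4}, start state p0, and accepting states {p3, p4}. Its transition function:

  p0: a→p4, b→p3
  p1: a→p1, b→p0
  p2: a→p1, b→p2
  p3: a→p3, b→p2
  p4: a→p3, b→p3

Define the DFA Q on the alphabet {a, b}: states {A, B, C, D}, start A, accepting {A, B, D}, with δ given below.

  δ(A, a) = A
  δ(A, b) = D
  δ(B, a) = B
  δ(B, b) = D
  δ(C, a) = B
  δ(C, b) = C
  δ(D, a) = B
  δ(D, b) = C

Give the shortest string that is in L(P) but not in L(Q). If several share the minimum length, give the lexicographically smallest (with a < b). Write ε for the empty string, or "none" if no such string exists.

The string bbabb is accepted by P but not by Q.
No shorter string lies in the difference, and bbabb is the lexicographically first length-5 string in L(P) \ L(Q).

bbabb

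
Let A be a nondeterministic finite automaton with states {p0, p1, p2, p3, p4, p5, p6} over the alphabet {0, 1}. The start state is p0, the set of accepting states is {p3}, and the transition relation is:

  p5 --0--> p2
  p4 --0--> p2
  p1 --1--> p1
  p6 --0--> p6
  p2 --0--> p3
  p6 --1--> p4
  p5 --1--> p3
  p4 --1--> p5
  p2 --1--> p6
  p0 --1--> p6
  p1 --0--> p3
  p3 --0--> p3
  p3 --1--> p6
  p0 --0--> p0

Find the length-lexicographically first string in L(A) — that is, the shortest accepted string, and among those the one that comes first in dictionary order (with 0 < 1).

A breadth-first search from p0 reaches an accepting state first via the path p0 → p6 → p4 → p2 → p3 on input 1100.
No string of length < 4 is accepted (BFS exhausts all shorter strings without reaching an accepting state), and 1100 is the lexicographically least accepting string of length 4.

1100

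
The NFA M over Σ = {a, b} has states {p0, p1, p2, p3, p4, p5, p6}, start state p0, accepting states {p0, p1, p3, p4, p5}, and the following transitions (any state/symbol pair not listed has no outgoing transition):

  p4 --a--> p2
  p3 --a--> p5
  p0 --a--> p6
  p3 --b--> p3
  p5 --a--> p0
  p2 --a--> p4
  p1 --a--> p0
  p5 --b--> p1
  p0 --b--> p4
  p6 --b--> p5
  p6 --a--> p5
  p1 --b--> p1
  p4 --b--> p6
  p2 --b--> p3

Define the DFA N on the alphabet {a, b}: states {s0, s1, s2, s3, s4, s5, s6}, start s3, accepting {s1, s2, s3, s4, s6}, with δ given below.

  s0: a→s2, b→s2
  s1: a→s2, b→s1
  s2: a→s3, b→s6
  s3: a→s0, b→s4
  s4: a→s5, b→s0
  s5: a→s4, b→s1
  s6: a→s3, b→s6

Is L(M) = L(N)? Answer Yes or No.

Yes

Exploring the product automaton M × N from the start pair (p0, s3), following both machines on each input symbol, reaches 7 state pairs: (p0, s3), (p6, s0), (p4, s4), (p5, s2), (p2, s5), (p1, s6), (p3, s1).
M accepts in {p0, p1, p3, p4, p5} and N accepts in {s1, s2, s3, s4, s6}. In every reachable pair the two components are either both accepting — (p0, s3), (p4, s4), (p5, s2), (p1, s6), (p3, s1) — or both non-accepting, so no string is accepted by exactly one of the machines: L(M) \ L(N) and L(N) \ L(M) are both empty.
Hence every string is accepted by M iff it is accepted by N, and the two languages coincide.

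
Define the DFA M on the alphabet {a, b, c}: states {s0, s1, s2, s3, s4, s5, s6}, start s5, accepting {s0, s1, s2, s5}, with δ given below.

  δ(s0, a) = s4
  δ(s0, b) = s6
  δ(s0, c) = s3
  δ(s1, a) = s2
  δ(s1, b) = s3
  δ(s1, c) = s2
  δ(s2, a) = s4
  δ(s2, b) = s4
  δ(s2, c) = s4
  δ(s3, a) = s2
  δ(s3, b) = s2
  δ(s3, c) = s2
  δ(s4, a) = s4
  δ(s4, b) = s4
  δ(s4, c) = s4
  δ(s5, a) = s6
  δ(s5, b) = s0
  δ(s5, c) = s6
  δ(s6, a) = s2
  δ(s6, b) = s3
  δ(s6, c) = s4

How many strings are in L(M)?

17

The useful subgraph on states {s0, s2, s3, s5, s6} is acyclic, so L(M) is finite; the longest accepting path visits 5 useful states, giving maximum string length 4.
Counting accepting paths from s5 by length: 1 of length 0, 1 of length 1, 2 of length 2, 10 of length 3, 3 of length 4. Total 17.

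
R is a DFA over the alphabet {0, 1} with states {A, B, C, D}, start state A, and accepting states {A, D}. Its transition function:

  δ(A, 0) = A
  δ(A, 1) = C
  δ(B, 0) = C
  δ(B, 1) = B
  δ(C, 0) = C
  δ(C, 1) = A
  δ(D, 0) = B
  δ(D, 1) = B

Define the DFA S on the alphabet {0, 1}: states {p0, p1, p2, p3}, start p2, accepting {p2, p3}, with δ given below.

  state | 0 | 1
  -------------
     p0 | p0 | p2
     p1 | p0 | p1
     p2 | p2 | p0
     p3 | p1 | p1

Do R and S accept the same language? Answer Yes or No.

Yes

Exploring the product automaton R × S from the start pair (A, p2), following both machines on each input symbol, reaches 2 state pairs: (A, p2), (C, p0).
R accepts in {A, D} and S accepts in {p2, p3}. In every reachable pair the two components are either both accepting — (A, p2) — or both non-accepting, so no string is accepted by exactly one of the machines: L(R) \ L(S) and L(S) \ L(R) are both empty.
Hence every string is accepted by R iff it is accepted by S, and the two languages coincide.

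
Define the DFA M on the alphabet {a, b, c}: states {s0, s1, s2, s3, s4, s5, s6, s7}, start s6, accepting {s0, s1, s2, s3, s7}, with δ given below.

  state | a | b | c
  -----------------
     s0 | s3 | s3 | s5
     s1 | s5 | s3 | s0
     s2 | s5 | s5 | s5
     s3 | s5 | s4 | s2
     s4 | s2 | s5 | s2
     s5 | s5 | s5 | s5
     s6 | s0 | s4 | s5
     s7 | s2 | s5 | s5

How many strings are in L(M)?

The useful subgraph on states {s0, s2, s3, s4, s6} is acyclic, so L(M) is finite; the longest accepting path visits 5 useful states, giving maximum string length 4.
Counting accepting paths from s6 by length: 1 of length 1, 4 of length 2, 2 of length 3, 4 of length 4. Total 11.

11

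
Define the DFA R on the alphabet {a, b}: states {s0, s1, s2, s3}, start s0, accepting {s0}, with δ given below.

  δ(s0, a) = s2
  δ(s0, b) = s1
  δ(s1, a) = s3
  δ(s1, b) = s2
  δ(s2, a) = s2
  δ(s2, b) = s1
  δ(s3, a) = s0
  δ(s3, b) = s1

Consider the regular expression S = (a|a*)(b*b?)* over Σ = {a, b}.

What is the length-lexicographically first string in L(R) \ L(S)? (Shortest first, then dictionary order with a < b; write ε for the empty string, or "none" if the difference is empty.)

The string baa is accepted by R but not by S.
No shorter string lies in the difference, and baa is the lexicographically first length-3 string in L(R) \ L(S).

baa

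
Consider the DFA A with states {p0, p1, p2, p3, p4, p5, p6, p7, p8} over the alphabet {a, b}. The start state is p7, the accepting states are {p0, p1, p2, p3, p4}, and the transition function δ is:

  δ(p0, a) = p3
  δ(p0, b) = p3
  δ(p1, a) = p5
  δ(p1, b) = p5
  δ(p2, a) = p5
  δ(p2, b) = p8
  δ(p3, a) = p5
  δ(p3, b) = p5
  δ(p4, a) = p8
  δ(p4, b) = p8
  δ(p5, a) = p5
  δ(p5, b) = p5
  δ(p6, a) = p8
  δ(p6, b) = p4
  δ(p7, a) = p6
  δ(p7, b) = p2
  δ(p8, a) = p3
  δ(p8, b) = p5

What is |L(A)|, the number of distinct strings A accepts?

6

The useful subgraph on states {p2, p3, p4, p6, p7, p8} is acyclic, so L(A) is finite; the longest accepting path visits 5 useful states, giving maximum string length 4.
Counting accepting paths from p7 by length: 1 of length 1, 1 of length 2, 2 of length 3, 2 of length 4. Total 6.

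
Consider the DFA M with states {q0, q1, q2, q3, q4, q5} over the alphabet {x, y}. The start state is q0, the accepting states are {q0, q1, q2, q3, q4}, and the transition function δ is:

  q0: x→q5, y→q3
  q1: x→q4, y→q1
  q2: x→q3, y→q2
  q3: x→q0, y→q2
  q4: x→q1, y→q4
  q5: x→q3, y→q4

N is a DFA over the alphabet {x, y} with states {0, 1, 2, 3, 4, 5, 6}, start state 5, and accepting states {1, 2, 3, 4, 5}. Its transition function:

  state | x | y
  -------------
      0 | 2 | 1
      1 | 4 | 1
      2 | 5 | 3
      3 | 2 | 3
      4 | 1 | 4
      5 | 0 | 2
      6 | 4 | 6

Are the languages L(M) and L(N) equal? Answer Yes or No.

Yes

Exploring the product automaton M × N from the start pair (q0, 5), following both machines on each input symbol, reaches 6 state pairs: (q0, 5), (q5, 0), (q3, 2), (q4, 1), (q2, 3), (q1, 4).
M accepts in {q0, q1, q2, q3, q4} and N accepts in {1, 2, 3, 4, 5}. In every reachable pair the two components are either both accepting — (q0, 5), (q3, 2), (q4, 1), (q2, 3), (q1, 4) — or both non-accepting, so no string is accepted by exactly one of the machines: L(M) \ L(N) and L(N) \ L(M) are both empty.
Hence every string is accepted by M iff it is accepted by N, and the two languages coincide.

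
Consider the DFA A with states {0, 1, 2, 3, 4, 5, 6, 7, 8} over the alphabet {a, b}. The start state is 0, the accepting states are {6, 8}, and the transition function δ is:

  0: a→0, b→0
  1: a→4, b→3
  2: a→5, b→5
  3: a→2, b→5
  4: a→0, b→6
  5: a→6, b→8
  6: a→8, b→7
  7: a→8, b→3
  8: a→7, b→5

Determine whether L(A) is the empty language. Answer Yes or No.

The states reachable from the start state are {0}.
None of the accepting states {6, 8} is reachable, so no string is accepted and L(A) = ∅.

Yes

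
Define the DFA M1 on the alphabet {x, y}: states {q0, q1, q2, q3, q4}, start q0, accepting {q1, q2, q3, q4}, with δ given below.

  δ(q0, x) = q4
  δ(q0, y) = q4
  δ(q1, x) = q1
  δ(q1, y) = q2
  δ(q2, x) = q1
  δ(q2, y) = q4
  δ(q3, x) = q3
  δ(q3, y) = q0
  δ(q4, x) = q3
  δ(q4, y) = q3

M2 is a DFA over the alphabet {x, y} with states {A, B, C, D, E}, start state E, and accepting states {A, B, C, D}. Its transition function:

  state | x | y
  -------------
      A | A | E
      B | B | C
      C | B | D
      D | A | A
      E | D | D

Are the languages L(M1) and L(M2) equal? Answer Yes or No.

Exploring the product automaton M1 × M2 from the start pair (q0, E), following both machines on each input symbol, reaches 3 state pairs: (q0, E), (q4, D), (q3, A).
M1 accepts in {q1, q2, q3, q4} and M2 accepts in {A, B, C, D}. In every reachable pair the two components are either both accepting — (q4, D), (q3, A) — or both non-accepting, so no string is accepted by exactly one of the machines: L(M1) \ L(M2) and L(M2) \ L(M1) are both empty.
Hence every string is accepted by M1 iff it is accepted by M2, and the two languages coincide.

Yes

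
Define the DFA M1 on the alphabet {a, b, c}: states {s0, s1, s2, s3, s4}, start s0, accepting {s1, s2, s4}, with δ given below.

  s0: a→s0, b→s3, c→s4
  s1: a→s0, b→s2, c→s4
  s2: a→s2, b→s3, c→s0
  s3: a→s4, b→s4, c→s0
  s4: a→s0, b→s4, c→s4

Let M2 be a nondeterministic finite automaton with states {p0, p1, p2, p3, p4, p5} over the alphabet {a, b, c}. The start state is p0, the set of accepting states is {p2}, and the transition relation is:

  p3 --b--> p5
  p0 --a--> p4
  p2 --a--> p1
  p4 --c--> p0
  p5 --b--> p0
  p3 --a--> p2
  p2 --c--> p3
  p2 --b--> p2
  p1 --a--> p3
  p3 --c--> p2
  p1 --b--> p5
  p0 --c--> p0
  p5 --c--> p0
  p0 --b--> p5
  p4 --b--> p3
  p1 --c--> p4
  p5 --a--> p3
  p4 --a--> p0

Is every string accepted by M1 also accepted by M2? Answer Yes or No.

The string c is in L(M1) but not in L(M2).
So L(M1) ⊄ L(M2).

No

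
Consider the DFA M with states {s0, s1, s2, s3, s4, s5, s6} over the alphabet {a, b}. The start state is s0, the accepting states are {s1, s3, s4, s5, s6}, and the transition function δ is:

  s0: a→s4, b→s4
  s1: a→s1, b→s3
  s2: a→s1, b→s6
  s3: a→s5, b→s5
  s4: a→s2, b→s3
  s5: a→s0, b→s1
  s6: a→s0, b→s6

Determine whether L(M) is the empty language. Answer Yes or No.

The string a is accepted: the run s0 → s4 ends in the accepting state s4.
Since at least one string is accepted, L(M) is not empty.

No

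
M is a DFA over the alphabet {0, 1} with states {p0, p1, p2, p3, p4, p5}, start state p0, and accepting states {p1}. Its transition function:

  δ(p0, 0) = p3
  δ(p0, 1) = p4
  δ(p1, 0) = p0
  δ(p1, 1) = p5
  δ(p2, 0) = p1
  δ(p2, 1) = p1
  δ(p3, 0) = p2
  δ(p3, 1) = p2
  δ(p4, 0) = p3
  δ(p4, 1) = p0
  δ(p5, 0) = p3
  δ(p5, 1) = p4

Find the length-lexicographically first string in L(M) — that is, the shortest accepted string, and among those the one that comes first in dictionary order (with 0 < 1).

000

A breadth-first search from p0 reaches an accepting state first via the path p0 → p3 → p2 → p1 on input 000.
No string of length < 3 is accepted (BFS exhausts all shorter strings without reaching an accepting state), and 000 is the lexicographically least accepting string of length 3.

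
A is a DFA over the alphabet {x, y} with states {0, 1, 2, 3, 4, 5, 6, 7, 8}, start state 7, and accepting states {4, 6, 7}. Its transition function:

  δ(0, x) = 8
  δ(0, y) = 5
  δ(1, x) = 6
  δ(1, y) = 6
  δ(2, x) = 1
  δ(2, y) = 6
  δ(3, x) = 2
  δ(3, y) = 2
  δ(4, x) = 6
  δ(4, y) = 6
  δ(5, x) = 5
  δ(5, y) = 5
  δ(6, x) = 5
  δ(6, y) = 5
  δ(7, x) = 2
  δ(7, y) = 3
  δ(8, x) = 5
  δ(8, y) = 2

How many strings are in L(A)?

The useful subgraph on states {1, 2, 3, 6, 7} is acyclic, so L(A) is finite; the longest accepting path visits 5 useful states, giving maximum string length 4.
Counting accepting paths from 7 by length: 1 of length 0, 1 of length 2, 4 of length 3, 4 of length 4. Total 10.

10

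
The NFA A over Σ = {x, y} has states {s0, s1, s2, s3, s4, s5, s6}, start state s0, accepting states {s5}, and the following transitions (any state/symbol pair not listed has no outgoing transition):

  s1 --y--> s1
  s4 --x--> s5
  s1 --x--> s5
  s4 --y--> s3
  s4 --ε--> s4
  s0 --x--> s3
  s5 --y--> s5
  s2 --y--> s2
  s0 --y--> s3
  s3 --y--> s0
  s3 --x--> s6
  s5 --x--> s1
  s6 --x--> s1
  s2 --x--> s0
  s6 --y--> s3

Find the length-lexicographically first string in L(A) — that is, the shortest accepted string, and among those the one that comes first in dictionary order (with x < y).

xxxx

A breadth-first search from s0 reaches an accepting state first via the path s0 → s3 → s6 → s1 → s5 on input xxxx.
No string of length < 4 is accepted (BFS exhausts all shorter strings without reaching an accepting state), and xxxx is the lexicographically least accepting string of length 4.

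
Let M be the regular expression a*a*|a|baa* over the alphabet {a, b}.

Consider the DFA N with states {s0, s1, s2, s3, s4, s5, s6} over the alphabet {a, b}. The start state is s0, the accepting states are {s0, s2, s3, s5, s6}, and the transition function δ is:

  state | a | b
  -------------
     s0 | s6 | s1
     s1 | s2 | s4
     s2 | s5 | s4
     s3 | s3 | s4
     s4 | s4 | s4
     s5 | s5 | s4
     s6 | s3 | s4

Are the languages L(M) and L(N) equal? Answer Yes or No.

Yes

Converting the expression M to a DFA (subset construction, then merging equivalent states) gives the minimal DFA with states {m0, m1, m2, m3}, start state m0, accepting states {m0, m1} and transitions m0: a→m1, b→m2; m1: a→m1, b→m3; m2: a→m1, b→m3; m3: a→m3, b→m3.
Exploring the product automaton M × N from the start pair (m0, s0), following both machines on each input symbol, reaches 7 state pairs: (m0, s0), (m1, s6), (m2, s1), (m1, s3), (m3, s4), (m1, s2), (m1, s5).
M accepts in {m0, m1} and N accepts in {s0, s2, s3, s5, s6}. In every reachable pair the two components are either both accepting — (m0, s0), (m1, s6), (m1, s3), (m1, s2), (m1, s5) — or both non-accepting, so no string is accepted by exactly one of the machines: L(M) \ L(N) and L(N) \ L(M) are both empty.
Hence every string is accepted by M iff it is accepted by N, and the two languages coincide.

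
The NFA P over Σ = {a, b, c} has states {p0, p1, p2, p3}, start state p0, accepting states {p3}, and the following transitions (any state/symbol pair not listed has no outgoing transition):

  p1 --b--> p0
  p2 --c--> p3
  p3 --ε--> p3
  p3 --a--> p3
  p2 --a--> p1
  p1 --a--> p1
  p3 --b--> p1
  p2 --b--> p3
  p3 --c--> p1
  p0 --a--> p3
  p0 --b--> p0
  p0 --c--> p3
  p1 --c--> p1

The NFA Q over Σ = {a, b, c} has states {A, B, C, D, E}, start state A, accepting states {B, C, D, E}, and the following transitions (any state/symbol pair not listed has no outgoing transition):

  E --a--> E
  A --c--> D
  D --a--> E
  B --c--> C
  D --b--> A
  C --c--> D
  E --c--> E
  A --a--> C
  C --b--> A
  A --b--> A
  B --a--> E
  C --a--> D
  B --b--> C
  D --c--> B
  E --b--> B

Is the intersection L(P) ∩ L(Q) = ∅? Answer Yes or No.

The string a is accepted by both P and Q.
Hence L(P) ∩ L(Q) ≠ ∅.

No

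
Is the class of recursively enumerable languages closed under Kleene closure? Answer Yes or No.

Dovetail over all factorisations of the input into blocks and all step bounds, running the recogniser for L on every block of a factorisation; accept if some factorisation has all of its blocks accepted.
So the recursively enumerable languages are closed under Kleene star.

Yes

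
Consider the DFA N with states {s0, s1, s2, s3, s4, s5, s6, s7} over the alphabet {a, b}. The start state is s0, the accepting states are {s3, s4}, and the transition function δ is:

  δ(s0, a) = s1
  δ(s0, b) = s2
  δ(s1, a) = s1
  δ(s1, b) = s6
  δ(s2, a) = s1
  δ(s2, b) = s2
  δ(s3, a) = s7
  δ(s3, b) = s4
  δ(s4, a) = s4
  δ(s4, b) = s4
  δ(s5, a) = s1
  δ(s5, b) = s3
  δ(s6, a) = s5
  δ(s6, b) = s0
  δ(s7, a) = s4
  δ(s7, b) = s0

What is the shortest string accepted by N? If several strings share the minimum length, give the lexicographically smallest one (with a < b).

abab

A breadth-first search from s0 reaches an accepting state first via the path s0 → s1 → s6 → s5 → s3 on input abab.
No string of length < 4 is accepted (BFS exhausts all shorter strings without reaching an accepting state), and abab is the lexicographically least accepting string of length 4.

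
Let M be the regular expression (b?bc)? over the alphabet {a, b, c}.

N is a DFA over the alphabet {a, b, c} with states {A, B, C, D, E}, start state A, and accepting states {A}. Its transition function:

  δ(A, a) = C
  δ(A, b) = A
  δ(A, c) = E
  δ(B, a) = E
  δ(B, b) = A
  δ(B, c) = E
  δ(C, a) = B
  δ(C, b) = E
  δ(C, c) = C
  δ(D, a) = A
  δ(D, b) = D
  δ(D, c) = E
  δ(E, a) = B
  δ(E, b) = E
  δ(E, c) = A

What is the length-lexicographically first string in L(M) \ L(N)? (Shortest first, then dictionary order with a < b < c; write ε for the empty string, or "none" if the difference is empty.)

bc

The string bc is accepted by M but not by N.
No shorter string lies in the difference, and bc is the lexicographically first length-2 string in L(M) \ L(N).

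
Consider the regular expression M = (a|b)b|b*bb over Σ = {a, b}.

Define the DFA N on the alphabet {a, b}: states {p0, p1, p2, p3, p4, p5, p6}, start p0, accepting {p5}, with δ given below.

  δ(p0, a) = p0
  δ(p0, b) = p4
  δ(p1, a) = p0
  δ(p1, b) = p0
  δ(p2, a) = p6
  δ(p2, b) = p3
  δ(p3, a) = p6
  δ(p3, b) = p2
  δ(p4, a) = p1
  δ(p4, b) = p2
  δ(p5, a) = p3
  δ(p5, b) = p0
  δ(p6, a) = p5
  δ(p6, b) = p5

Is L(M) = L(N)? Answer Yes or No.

The string ab is accepted by M but rejected by N.
So L(M) ≠ L(N).

No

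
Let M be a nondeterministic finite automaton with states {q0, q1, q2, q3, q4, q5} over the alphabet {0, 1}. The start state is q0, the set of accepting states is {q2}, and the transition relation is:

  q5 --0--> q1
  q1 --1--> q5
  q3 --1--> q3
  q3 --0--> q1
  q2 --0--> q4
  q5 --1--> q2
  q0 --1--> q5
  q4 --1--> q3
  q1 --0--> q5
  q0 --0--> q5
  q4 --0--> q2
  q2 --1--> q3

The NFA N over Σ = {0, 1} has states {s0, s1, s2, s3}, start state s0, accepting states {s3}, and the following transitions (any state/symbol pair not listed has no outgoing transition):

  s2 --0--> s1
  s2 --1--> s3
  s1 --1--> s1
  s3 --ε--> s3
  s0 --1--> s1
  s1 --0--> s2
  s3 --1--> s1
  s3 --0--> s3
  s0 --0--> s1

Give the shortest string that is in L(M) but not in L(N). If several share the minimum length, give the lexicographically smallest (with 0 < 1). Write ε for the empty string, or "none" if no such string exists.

The string 01 is accepted by M but not by N.
No shorter string lies in the difference, and 01 is the lexicographically first length-2 string in L(M) \ L(N).

01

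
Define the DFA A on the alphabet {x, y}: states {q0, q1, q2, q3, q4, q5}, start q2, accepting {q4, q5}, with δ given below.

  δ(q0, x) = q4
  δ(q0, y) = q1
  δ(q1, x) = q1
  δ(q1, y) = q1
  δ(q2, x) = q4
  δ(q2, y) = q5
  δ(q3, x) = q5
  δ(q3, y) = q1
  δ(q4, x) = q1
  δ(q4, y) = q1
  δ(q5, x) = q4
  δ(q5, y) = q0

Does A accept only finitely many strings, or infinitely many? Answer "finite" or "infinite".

finite

The useful states (reachable from q2 and able to reach an accepting state) are {q0, q2, q4, q5}.
Restricted to these states the transition graph has no cycle, so every accepting path has bounded length and L is finite.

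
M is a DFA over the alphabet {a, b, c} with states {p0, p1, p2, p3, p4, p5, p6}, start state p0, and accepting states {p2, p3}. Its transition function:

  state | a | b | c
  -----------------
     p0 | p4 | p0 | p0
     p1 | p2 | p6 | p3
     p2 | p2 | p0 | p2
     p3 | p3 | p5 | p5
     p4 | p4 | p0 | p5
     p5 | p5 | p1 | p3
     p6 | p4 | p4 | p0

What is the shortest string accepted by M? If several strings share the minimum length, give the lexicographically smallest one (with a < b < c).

A breadth-first search from p0 reaches an accepting state first via the path p0 → p4 → p5 → p3 on input acc.
No string of length < 3 is accepted (BFS exhausts all shorter strings without reaching an accepting state), and acc is the lexicographically least accepting string of length 3.

acc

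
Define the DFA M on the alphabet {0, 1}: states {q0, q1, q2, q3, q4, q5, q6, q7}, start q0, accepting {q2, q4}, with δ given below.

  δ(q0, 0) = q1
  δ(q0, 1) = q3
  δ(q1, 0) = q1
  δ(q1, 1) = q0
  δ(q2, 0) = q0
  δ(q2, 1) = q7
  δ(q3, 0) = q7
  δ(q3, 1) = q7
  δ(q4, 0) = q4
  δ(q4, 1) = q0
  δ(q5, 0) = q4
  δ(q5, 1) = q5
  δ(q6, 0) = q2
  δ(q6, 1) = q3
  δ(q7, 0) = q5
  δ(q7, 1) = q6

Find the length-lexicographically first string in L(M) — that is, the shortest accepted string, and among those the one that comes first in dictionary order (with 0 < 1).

1000

A breadth-first search from q0 reaches an accepting state first via the path q0 → q3 → q7 → q5 → q4 on input 1000.
No string of length < 4 is accepted (BFS exhausts all shorter strings without reaching an accepting state), and 1000 is the lexicographically least accepting string of length 4.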